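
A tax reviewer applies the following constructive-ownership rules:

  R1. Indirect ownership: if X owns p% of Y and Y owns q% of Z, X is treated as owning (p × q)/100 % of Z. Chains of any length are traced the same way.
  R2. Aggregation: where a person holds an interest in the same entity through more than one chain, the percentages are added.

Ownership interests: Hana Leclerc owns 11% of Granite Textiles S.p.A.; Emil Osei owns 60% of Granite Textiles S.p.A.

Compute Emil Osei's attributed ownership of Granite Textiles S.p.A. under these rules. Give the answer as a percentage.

60%

Direct interest in Granite Textiles S.p.A: 60%.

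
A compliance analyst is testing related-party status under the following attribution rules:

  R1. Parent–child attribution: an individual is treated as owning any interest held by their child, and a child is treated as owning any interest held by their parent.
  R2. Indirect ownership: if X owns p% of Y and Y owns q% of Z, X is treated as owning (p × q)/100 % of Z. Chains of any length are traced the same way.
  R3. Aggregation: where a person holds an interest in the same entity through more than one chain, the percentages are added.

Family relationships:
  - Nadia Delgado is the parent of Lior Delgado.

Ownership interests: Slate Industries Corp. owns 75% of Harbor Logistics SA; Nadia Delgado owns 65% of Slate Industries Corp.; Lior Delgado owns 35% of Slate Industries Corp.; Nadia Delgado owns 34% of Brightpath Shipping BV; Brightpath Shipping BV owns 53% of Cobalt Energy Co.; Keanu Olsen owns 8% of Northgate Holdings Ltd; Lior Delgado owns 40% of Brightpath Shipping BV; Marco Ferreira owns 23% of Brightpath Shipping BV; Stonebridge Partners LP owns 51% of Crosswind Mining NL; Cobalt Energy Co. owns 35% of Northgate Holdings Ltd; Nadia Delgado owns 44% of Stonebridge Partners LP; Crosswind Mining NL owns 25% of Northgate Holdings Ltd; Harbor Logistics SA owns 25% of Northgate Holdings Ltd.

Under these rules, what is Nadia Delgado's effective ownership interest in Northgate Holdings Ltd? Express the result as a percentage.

By parent–child attribution (R1), Nadia Delgado is treated as also owning Lior Delgado's interest in Brightpath Shipping BV, giving 34% + 40% = 74%.
By parent–child attribution (R1), Nadia Delgado is treated as also owning Lior Delgado's interest in Slate Industries Corp, giving 65% + 35% = 100%.
Chain via Brightpath Shipping BV → Cobalt Energy Co. (R2): 74% × 53% × 35% = 13.727% of Northgate Holdings Ltd.
Chain via Stonebridge Partners LP → Crosswind Mining NL (R2): 44% × 51% × 25% = 5.61% of Northgate Holdings Ltd.
Chain via Slate Industries Corp. → Harbor Logistics SA (R2): 100% × 75% × 25% = 18.75% of Northgate Holdings Ltd.
Aggregating (R3): 13.727% + 5.61% + 18.75% = 38.087%.

38.087%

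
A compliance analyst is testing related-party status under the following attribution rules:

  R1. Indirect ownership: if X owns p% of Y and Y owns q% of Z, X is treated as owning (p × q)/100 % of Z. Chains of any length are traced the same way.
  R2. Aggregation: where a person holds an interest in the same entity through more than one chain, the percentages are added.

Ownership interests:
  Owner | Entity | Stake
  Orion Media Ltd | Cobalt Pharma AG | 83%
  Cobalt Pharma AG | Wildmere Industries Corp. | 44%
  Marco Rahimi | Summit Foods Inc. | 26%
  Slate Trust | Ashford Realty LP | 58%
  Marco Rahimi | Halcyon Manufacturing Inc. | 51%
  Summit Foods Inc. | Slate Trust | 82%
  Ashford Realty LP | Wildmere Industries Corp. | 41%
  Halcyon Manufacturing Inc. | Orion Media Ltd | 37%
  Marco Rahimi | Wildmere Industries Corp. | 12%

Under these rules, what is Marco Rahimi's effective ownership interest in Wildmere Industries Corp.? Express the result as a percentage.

23.96122%

Chain via Halcyon Manufacturing Inc. → Orion Media Ltd → Cobalt Pharma AG (R1): 51% × 37% × 83% × 44% = 6.891324% of Wildmere Industries Corp.
Chain via Summit Foods Inc. → Slate Trust → Ashford Realty LP (R1): 26% × 82% × 58% × 41% = 5.069896% of Wildmere Industries Corp.
Direct interest in Wildmere Industries Corp: 12%.
Aggregating (R2): 6.891324% + 5.069896% + 12% = 23.96122%.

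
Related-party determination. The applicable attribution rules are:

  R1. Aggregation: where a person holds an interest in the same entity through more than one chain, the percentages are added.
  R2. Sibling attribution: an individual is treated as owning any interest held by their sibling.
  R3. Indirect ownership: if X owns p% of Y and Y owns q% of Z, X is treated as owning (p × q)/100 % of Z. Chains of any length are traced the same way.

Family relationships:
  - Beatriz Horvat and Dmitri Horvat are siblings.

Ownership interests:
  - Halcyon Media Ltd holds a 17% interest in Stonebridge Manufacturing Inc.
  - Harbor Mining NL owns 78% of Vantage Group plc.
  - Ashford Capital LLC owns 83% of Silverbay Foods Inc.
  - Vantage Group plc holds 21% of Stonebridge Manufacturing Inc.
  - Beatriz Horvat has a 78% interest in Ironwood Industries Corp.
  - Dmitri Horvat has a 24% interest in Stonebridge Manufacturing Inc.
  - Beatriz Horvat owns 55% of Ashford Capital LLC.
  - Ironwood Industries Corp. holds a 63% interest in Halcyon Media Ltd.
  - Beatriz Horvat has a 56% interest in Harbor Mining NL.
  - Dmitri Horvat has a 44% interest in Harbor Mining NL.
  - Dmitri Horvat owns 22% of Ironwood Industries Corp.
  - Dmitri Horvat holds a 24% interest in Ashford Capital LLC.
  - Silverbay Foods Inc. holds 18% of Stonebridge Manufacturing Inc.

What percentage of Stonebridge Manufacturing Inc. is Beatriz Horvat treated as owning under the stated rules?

By sibling attribution (R2), Beatriz Horvat is treated as also owning Dmitri Horvat's interest in Ironwood Industries Corp, giving 78% + 22% = 100%.
By sibling attribution (R2), Beatriz Horvat is treated as also owning Dmitri Horvat's interest in Ashford Capital LLC, giving 55% + 24% = 79%.
By sibling attribution (R2), Beatriz Horvat is treated as also owning Dmitri Horvat's interest in Harbor Mining NL, giving 56% + 44% = 100%.
By sibling attribution (R2), Beatriz Horvat is treated as owning Dmitri Horvat's 24% interest in Stonebridge Manufacturing Inc.
Chain via Ironwood Industries Corp. → Halcyon Media Ltd (R3): 100% × 63% × 17% = 10.71% of Stonebridge Manufacturing Inc.
Chain via Ashford Capital LLC → Silverbay Foods Inc. (R3): 79% × 83% × 18% = 11.8026% of Stonebridge Manufacturing Inc.
Chain via Harbor Mining NL → Vantage Group plc (R3): 100% × 78% × 21% = 16.38% of Stonebridge Manufacturing Inc.
Direct interest in Stonebridge Manufacturing Inc: 24%.
Aggregating (R1): 10.71% + 11.8026% + 16.38% + 24% = 62.8926%.

62.8926%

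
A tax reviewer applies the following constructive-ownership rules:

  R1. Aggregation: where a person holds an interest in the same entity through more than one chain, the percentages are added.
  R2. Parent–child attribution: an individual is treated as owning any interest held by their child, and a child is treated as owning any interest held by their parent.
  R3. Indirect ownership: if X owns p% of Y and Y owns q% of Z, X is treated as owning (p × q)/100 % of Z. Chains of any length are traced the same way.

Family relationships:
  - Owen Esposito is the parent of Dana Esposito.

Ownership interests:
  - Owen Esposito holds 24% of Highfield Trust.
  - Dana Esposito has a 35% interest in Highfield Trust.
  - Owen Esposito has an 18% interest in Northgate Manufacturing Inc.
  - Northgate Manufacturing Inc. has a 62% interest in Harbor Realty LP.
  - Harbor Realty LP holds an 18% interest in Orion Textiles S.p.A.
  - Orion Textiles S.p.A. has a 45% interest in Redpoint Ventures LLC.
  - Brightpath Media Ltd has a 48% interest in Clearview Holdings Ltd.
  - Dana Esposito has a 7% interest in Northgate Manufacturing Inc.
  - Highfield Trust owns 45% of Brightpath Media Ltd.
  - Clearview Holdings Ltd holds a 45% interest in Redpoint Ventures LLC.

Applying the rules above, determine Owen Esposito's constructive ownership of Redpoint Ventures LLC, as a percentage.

6.9903%

By parent–child attribution (R2), Owen Esposito is treated as also owning Dana Esposito's interest in Highfield Trust, giving 24% + 35% = 59%.
By parent–child attribution (R2), Owen Esposito is treated as also owning Dana Esposito's interest in Northgate Manufacturing Inc, giving 18% + 7% = 25%.
Chain via Highfield Trust → Brightpath Media Ltd → Clearview Holdings Ltd (R3): 59% × 45% × 48% × 45% = 5.7348% of Redpoint Ventures LLC.
Chain via Northgate Manufacturing Inc. → Harbor Realty LP → Orion Textiles S.p.A. (R3): 25% × 62% × 18% × 45% = 1.2555% of Redpoint Ventures LLC.
Aggregating (R1): 5.7348% + 1.2555% = 6.9903%.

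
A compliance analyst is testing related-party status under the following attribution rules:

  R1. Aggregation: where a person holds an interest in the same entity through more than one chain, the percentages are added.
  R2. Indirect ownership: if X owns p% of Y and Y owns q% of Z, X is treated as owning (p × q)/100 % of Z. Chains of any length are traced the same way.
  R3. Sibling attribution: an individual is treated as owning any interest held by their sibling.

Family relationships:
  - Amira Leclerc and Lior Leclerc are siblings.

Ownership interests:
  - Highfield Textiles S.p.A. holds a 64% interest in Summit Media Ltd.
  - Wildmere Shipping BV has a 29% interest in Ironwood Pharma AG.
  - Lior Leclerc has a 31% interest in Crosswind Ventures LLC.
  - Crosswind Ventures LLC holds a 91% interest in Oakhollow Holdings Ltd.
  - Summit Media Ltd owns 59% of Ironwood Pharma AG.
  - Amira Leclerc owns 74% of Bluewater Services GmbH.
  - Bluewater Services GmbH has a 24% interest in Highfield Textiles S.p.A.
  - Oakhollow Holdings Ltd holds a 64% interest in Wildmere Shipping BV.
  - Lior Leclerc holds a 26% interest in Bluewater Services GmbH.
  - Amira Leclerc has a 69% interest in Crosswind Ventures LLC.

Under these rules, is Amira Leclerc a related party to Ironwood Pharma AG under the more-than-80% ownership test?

No

By sibling attribution (R3), Amira Leclerc is treated as also owning Lior Leclerc's interest in Bluewater Services GmbH, giving 74% + 26% = 100%.
By sibling attribution (R3), Amira Leclerc is treated as also owning Lior Leclerc's interest in Crosswind Ventures LLC, giving 69% + 31% = 100%.
Chain via Bluewater Services GmbH → Highfield Textiles S.p.A. → Summit Media Ltd (R2): 100% × 24% × 64% × 59% = 9.0624% of Ironwood Pharma AG.
Chain via Crosswind Ventures LLC → Oakhollow Holdings Ltd → Wildmere Shipping BV (R2): 100% × 91% × 64% × 29% = 16.8896% of Ironwood Pharma AG.
Aggregating (R1): 9.0624% + 16.8896% = 25.952%.
25.952% does not exceed the 80% threshold, so Amira is not a related party to Ironwood Pharma AG.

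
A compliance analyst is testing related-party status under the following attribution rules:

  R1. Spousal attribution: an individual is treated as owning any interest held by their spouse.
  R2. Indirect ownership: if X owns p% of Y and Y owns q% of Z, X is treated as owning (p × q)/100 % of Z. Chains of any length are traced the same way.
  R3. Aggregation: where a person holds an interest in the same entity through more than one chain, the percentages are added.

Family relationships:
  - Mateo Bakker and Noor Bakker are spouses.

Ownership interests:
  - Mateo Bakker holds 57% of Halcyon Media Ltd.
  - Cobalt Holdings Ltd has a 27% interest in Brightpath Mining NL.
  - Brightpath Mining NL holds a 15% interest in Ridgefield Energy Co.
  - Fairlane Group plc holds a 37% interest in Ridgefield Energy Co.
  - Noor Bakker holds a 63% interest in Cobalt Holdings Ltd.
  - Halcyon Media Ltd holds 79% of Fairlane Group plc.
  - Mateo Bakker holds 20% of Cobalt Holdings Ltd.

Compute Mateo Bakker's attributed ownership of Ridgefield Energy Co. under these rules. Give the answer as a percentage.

20.0226%

By spousal attribution (R1), Mateo Bakker is treated as also owning Noor Bakker's interest in Cobalt Holdings Ltd, giving 20% + 63% = 83%.
Chain via Halcyon Media Ltd → Fairlane Group plc (R2): 57% × 79% × 37% = 16.6611% of Ridgefield Energy Co.
Chain via Cobalt Holdings Ltd → Brightpath Mining NL (R2): 83% × 27% × 15% = 3.3615% of Ridgefield Energy Co.
Aggregating (R3): 16.6611% + 3.3615% = 20.0226%.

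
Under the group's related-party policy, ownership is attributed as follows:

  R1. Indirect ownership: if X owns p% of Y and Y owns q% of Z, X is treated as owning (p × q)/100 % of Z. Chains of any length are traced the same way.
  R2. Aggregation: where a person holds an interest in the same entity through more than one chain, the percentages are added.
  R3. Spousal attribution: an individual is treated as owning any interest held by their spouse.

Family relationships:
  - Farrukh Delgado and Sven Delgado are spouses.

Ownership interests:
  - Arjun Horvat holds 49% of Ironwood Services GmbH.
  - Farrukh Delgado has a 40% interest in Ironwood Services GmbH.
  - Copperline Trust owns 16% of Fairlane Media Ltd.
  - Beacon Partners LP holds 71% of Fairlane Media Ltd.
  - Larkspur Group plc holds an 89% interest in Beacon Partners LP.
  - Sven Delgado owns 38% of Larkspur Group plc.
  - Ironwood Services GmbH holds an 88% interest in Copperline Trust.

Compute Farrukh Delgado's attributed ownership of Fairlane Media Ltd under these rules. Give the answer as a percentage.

29.6442%

By spousal attribution (R3), Farrukh Delgado is treated as owning Sven Delgado's 38% interest in Larkspur Group plc.
Chain via Ironwood Services GmbH → Copperline Trust (R1): 40% × 88% × 16% = 5.632% of Fairlane Media Ltd.
Chain via Larkspur Group plc → Beacon Partners LP (R1): 38% × 89% × 71% = 24.0122% of Fairlane Media Ltd.
Aggregating (R2): 5.632% + 24.0122% = 29.6442%.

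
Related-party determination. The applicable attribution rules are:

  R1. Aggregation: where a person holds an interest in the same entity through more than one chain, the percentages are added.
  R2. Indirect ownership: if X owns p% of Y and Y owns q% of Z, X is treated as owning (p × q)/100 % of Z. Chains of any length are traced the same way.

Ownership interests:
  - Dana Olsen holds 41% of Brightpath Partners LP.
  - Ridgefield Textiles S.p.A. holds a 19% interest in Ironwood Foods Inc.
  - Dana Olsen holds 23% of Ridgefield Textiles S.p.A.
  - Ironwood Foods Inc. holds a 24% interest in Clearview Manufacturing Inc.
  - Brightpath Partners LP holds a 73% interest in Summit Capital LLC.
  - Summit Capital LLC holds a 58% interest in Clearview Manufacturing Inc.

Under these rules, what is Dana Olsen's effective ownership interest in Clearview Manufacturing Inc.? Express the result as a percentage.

18.4082%

Chain via Brightpath Partners LP → Summit Capital LLC (R2): 41% × 73% × 58% = 17.3594% of Clearview Manufacturing Inc.
Chain via Ridgefield Textiles S.p.A. → Ironwood Foods Inc. (R2): 23% × 19% × 24% = 1.0488% of Clearview Manufacturing Inc.
Aggregating (R1): 17.3594% + 1.0488% = 18.4082%.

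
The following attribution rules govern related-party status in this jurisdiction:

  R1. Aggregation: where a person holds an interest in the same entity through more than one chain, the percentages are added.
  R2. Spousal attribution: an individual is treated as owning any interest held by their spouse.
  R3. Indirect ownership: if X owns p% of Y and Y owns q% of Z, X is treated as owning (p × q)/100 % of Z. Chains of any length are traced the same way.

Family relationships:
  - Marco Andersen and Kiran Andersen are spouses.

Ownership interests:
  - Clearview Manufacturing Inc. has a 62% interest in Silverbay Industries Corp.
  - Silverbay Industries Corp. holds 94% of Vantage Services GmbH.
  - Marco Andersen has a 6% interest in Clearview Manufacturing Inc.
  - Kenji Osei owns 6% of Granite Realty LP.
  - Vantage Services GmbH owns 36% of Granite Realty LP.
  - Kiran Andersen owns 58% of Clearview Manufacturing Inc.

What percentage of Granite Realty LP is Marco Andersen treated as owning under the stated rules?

By spousal attribution (R2), Marco Andersen is treated as also owning Kiran Andersen's interest in Clearview Manufacturing Inc, giving 6% + 58% = 64%.
Chain via Clearview Manufacturing Inc. → Silverbay Industries Corp. → Vantage Services GmbH (R3): 64% × 62% × 94% × 36% = 13.427712% of Granite Realty LP.

13.427712%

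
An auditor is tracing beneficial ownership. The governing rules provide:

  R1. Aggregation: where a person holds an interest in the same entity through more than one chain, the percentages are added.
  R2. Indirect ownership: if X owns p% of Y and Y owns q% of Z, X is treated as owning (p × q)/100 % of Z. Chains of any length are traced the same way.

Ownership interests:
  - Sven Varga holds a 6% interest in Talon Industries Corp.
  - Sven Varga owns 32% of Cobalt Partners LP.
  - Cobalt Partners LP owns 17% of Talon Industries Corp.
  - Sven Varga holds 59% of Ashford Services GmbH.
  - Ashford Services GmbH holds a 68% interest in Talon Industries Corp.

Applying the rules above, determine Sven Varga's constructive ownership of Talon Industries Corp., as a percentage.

51.56%

Chain via Cobalt Partners LP (R2): 32% × 17% = 5.44% of Talon Industries Corp.
Chain via Ashford Services GmbH (R2): 59% × 68% = 40.12% of Talon Industries Corp.
Direct interest in Talon Industries Corp: 6%.
Aggregating (R1): 5.44% + 40.12% + 6% = 51.56%.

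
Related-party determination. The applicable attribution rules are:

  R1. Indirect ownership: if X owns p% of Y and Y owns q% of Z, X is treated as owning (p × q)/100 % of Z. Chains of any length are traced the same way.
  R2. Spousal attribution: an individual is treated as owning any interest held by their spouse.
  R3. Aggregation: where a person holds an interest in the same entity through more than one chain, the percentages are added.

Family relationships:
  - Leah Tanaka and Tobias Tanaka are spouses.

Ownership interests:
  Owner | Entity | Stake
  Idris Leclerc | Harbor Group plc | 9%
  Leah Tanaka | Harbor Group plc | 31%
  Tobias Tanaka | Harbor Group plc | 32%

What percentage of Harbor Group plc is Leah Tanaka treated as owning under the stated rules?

By spousal attribution (R2), Leah Tanaka is treated as also owning Tobias Tanaka's interest in Harbor Group plc, giving 31% + 32% = 63%.
Direct interest in Harbor Group plc: 63%.

63%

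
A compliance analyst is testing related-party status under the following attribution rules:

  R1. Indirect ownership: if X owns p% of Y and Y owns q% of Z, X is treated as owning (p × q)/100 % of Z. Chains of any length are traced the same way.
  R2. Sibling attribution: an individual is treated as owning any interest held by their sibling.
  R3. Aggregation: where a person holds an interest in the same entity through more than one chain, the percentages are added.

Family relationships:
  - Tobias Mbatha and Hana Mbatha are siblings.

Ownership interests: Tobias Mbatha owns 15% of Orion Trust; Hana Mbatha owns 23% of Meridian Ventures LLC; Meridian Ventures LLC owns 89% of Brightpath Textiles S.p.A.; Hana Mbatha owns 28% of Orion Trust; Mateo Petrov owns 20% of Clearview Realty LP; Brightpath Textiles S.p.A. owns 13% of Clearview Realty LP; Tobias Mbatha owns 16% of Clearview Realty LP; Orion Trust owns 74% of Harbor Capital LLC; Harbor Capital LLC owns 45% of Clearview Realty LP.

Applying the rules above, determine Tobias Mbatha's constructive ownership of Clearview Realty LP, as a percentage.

By sibling attribution (R2), Tobias Mbatha is treated as also owning Hana Mbatha's interest in Orion Trust, giving 15% + 28% = 43%.
By sibling attribution (R2), Tobias Mbatha is treated as owning Hana Mbatha's 23% interest in Meridian Ventures LLC.
Chain via Orion Trust → Harbor Capital LLC (R1): 43% × 74% × 45% = 14.319% of Clearview Realty LP.
Direct interest in Clearview Realty LP: 16%.
Chain via Meridian Ventures LLC → Brightpath Textiles S.p.A. (R1): 23% × 89% × 13% = 2.6611% of Clearview Realty LP.
Aggregating (R3): 14.319% + 16% + 2.6611% = 32.9801%.

32.9801%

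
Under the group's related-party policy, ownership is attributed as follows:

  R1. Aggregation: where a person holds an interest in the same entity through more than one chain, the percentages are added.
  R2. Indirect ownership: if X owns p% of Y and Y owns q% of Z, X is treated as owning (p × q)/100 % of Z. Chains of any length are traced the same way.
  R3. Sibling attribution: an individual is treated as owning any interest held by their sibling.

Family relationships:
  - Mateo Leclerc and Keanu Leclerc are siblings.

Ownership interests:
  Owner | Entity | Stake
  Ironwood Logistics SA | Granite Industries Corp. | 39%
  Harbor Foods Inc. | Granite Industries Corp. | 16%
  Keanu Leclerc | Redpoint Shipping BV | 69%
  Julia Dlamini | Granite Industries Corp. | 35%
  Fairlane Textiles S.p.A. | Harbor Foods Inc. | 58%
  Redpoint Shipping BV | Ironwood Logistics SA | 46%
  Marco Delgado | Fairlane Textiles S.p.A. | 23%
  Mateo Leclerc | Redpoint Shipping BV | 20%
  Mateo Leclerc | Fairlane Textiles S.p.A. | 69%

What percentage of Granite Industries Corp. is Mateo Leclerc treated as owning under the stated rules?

By sibling attribution (R3), Mateo Leclerc is treated as also owning Keanu Leclerc's interest in Redpoint Shipping BV, giving 20% + 69% = 89%.
Chain via Fairlane Textiles S.p.A. → Harbor Foods Inc. (R2): 69% × 58% × 16% = 6.4032% of Granite Industries Corp.
Chain via Redpoint Shipping BV → Ironwood Logistics SA (R2): 89% × 46% × 39% = 15.9666% of Granite Industries Corp.
Aggregating (R1): 6.4032% + 15.9666% = 22.3698%.

22.3698%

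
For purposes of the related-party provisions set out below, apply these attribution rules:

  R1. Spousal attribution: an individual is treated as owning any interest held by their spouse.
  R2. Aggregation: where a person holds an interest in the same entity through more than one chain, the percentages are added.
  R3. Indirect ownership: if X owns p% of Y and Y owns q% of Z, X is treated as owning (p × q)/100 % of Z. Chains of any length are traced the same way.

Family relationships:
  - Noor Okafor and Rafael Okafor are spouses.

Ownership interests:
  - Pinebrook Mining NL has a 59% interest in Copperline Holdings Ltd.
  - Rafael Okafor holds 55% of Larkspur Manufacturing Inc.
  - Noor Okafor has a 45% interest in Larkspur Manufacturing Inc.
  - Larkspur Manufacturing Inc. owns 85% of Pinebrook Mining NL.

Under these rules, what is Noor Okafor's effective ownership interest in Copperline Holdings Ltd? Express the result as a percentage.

50.15%

By spousal attribution (R1), Noor Okafor is treated as also owning Rafael Okafor's interest in Larkspur Manufacturing Inc, giving 45% + 55% = 100%.
Chain via Larkspur Manufacturing Inc. → Pinebrook Mining NL (R3): 100% × 85% × 59% = 50.15% of Copperline Holdings Ltd.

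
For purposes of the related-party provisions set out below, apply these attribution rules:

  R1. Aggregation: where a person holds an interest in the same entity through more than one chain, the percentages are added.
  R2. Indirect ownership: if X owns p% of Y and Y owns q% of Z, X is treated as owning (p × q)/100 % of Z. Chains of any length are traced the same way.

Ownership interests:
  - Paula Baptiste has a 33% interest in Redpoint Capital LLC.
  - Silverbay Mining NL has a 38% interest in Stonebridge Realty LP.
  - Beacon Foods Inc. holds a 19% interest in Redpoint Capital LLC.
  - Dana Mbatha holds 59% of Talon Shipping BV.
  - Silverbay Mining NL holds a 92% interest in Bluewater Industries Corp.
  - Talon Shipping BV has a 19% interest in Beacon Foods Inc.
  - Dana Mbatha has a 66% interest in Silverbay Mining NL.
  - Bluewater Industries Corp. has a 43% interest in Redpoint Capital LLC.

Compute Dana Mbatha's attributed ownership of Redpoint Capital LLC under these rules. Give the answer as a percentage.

Chain via Silverbay Mining NL → Bluewater Industries Corp. (R2): 66% × 92% × 43% = 26.1096% of Redpoint Capital LLC.
Chain via Talon Shipping BV → Beacon Foods Inc. (R2): 59% × 19% × 19% = 2.1299% of Redpoint Capital LLC.
Aggregating (R1): 26.1096% + 2.1299% = 28.2395%.

28.2395%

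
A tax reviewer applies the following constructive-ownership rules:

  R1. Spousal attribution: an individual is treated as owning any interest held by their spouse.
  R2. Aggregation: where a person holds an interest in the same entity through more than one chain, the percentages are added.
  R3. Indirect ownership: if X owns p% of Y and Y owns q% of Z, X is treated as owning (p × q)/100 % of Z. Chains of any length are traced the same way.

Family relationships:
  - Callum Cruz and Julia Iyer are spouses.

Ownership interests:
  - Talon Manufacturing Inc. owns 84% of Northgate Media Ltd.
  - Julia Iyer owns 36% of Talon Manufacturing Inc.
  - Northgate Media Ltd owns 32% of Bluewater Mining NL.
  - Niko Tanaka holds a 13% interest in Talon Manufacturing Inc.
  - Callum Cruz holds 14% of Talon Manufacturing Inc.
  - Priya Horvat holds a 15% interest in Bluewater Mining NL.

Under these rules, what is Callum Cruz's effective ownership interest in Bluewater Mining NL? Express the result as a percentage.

By spousal attribution (R1), Callum Cruz is treated as also owning Julia Iyer's interest in Talon Manufacturing Inc, giving 14% + 36% = 50%.
Chain via Talon Manufacturing Inc. → Northgate Media Ltd (R3): 50% × 84% × 32% = 13.44% of Bluewater Mining NL.

13.44%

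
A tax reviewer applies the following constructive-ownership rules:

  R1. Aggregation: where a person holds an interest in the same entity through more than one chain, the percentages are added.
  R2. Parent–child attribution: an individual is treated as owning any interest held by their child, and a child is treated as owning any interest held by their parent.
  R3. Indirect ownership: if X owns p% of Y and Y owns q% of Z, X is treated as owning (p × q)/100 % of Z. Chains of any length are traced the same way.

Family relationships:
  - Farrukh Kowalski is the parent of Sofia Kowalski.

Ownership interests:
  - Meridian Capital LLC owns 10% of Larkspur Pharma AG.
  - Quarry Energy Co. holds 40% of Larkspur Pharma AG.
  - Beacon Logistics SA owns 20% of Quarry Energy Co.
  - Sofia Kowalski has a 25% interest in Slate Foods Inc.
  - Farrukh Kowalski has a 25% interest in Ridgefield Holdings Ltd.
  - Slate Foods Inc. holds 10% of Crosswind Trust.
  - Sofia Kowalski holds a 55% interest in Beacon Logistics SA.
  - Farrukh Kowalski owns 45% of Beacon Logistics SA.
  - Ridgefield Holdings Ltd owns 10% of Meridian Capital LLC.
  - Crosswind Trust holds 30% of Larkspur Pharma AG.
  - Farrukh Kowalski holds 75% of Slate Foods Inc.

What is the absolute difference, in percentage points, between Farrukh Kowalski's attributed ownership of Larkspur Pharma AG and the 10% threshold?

By parent–child attribution (R2), Farrukh Kowalski is treated as also owning Sofia Kowalski's interest in Beacon Logistics SA, giving 45% + 55% = 100%.
By parent–child attribution (R2), Farrukh Kowalski is treated as also owning Sofia Kowalski's interest in Slate Foods Inc, giving 75% + 25% = 100%.
Chain via Beacon Logistics SA → Quarry Energy Co. (R3): 100% × 20% × 40% = 8% of Larkspur Pharma AG.
Chain via Ridgefield Holdings Ltd → Meridian Capital LLC (R3): 25% × 10% × 10% = 0.25% of Larkspur Pharma AG.
Chain via Slate Foods Inc. → Crosswind Trust (R3): 100% × 10% × 30% = 3% of Larkspur Pharma AG.
Aggregating (R1): 8% + 0.25% + 3% = 11.25%.
11.25% exceeds the 10% threshold by 1.25 percentage points.

1.25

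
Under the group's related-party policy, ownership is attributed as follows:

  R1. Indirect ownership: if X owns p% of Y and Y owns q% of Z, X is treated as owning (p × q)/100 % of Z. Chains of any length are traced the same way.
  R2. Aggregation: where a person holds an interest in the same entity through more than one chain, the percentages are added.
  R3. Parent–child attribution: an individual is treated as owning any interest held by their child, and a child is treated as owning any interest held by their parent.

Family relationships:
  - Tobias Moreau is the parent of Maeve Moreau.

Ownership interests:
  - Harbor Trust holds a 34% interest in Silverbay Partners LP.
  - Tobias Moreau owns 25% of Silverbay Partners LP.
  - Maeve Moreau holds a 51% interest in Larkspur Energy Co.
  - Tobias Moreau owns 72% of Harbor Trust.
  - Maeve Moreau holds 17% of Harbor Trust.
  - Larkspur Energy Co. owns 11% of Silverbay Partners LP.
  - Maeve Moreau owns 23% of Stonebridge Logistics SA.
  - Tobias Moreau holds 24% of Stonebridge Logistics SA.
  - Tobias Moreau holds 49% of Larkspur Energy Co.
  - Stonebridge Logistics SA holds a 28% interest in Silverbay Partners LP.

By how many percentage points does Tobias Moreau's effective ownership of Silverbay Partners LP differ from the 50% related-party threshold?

By parent–child attribution (R3), Tobias Moreau is treated as also owning Maeve Moreau's interest in Stonebridge Logistics SA, giving 24% + 23% = 47%.
By parent–child attribution (R3), Tobias Moreau is treated as also owning Maeve Moreau's interest in Harbor Trust, giving 72% + 17% = 89%.
By parent–child attribution (R3), Tobias Moreau is treated as also owning Maeve Moreau's interest in Larkspur Energy Co, giving 49% + 51% = 100%.
Chain via Stonebridge Logistics SA (R1): 47% × 28% = 13.16% of Silverbay Partners LP.
Chain via Harbor Trust (R1): 89% × 34% = 30.26% of Silverbay Partners LP.
Chain via Larkspur Energy Co. (R1): 100% × 11% = 11% of Silverbay Partners LP.
Direct interest in Silverbay Partners LP: 25%.
Aggregating (R2): 13.16% + 30.26% + 11% + 25% = 79.42%.
79.42% exceeds the 50% threshold by 29.42 percentage points.

29.42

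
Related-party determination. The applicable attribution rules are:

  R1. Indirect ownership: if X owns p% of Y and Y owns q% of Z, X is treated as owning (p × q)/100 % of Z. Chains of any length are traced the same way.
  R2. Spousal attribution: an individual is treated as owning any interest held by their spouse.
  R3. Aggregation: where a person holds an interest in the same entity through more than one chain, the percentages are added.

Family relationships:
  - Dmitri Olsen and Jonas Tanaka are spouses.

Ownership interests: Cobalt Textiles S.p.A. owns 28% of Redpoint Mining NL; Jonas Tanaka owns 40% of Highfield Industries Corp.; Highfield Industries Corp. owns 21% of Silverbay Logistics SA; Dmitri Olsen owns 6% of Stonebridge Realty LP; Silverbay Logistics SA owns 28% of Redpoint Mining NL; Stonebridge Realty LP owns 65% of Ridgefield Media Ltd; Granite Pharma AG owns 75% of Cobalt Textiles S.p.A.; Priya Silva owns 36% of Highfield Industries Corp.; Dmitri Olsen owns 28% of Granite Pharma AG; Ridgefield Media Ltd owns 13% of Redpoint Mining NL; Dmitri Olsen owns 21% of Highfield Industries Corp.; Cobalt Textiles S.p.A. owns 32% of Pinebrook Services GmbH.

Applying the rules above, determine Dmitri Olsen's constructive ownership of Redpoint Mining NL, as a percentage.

9.9738%

By spousal attribution (R2), Dmitri Olsen is treated as also owning Jonas Tanaka's interest in Highfield Industries Corp, giving 21% + 40% = 61%.
Chain via Highfield Industries Corp. → Silverbay Logistics SA (R1): 61% × 21% × 28% = 3.5868% of Redpoint Mining NL.
Chain via Granite Pharma AG → Cobalt Textiles S.p.A. (R1): 28% × 75% × 28% = 5.88% of Redpoint Mining NL.
Chain via Stonebridge Realty LP → Ridgefield Media Ltd (R1): 6% × 65% × 13% = 0.507% of Redpoint Mining NL.
Aggregating (R3): 3.5868% + 5.88% + 0.507% = 9.9738%.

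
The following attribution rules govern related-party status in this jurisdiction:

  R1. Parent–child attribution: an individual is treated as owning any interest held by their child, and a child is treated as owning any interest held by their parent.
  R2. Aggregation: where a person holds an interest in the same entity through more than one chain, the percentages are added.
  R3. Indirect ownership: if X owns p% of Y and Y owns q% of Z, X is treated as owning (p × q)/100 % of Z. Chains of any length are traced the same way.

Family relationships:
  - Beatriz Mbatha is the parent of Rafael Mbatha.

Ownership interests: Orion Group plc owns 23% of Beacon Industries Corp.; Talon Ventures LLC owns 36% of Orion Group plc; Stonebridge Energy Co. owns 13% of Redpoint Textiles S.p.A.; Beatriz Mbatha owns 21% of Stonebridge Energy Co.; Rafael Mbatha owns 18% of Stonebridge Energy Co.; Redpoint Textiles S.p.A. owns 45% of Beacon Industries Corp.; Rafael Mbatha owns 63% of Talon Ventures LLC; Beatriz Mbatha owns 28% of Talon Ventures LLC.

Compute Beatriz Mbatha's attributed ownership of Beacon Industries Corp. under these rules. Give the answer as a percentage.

9.8163%

By parent–child attribution (R1), Beatriz Mbatha is treated as also owning Rafael Mbatha's interest in Stonebridge Energy Co, giving 21% + 18% = 39%.
By parent–child attribution (R1), Beatriz Mbatha is treated as also owning Rafael Mbatha's interest in Talon Ventures LLC, giving 28% + 63% = 91%.
Chain via Stonebridge Energy Co. → Redpoint Textiles S.p.A. (R3): 39% × 13% × 45% = 2.2815% of Beacon Industries Corp.
Chain via Talon Ventures LLC → Orion Group plc (R3): 91% × 36% × 23% = 7.5348% of Beacon Industries Corp.
Aggregating (R2): 2.2815% + 7.5348% = 9.8163%.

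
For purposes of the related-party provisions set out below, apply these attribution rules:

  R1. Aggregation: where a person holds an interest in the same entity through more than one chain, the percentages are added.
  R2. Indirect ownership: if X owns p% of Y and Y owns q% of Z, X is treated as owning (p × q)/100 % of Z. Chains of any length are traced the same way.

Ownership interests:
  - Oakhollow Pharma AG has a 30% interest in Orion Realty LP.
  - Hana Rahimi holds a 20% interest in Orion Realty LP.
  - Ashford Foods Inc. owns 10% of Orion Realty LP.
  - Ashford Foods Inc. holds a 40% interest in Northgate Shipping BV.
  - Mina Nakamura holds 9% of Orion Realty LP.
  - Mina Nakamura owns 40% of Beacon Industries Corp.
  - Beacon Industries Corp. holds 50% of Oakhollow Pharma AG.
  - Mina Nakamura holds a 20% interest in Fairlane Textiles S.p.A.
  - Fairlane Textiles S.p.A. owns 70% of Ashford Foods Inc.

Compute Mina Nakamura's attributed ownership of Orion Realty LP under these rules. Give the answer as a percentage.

Chain via Fairlane Textiles S.p.A. → Ashford Foods Inc. (R2): 20% × 70% × 10% = 1.4% of Orion Realty LP.
Chain via Beacon Industries Corp. → Oakhollow Pharma AG (R2): 40% × 50% × 30% = 6% of Orion Realty LP.
Direct interest in Orion Realty LP: 9%.
Aggregating (R1): 1.4% + 6% + 9% = 16.4%.

16.4%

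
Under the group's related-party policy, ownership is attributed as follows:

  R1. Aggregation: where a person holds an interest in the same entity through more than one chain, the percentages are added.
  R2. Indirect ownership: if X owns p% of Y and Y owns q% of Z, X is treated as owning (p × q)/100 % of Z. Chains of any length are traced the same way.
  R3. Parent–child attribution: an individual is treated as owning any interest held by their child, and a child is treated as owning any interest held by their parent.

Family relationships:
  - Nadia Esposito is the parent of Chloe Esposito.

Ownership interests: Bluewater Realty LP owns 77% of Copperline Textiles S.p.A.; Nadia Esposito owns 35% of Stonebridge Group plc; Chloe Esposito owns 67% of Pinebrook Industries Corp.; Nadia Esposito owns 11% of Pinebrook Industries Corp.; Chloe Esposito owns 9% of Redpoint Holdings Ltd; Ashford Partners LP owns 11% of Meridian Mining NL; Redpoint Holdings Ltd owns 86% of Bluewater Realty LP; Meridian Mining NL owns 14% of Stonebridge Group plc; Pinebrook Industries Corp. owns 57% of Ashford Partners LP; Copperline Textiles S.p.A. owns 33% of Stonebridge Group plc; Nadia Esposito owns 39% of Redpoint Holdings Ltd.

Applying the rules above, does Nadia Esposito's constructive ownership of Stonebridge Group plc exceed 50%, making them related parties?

By parent–child attribution (R3), Nadia Esposito is treated as also owning Chloe Esposito's interest in Redpoint Holdings Ltd, giving 39% + 9% = 48%.
By parent–child attribution (R3), Nadia Esposito is treated as also owning Chloe Esposito's interest in Pinebrook Industries Corp, giving 11% + 67% = 78%.
Chain via Redpoint Holdings Ltd → Bluewater Realty LP → Copperline Textiles S.p.A. (R2): 48% × 86% × 77% × 33% = 10.489248% of Stonebridge Group plc.
Chain via Pinebrook Industries Corp. → Ashford Partners LP → Meridian Mining NL (R2): 78% × 57% × 11% × 14% = 0.684684% of Stonebridge Group plc.
Direct interest in Stonebridge Group plc: 35%.
Aggregating (R1): 10.489248% + 0.684684% + 35% = 46.173932%.
46.173932% does not exceed the 50% threshold, so Nadia is not a related party to Stonebridge Group plc.

No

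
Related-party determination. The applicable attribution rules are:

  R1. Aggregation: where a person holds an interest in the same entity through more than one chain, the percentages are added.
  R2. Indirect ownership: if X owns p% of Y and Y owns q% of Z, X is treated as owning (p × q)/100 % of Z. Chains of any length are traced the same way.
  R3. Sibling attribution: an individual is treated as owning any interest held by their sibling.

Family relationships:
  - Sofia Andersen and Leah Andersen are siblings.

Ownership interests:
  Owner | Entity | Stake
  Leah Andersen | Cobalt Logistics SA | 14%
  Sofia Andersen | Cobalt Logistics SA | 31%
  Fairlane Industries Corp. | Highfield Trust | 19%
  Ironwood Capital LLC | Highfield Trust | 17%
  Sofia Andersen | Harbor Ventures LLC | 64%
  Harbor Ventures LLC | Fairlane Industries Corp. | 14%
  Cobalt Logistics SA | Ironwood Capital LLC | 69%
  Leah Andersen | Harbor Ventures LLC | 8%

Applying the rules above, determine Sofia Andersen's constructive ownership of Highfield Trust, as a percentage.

By sibling attribution (R3), Sofia Andersen is treated as also owning Leah Andersen's interest in Harbor Ventures LLC, giving 64% + 8% = 72%.
By sibling attribution (R3), Sofia Andersen is treated as also owning Leah Andersen's interest in Cobalt Logistics SA, giving 31% + 14% = 45%.
Chain via Harbor Ventures LLC → Fairlane Industries Corp. (R2): 72% × 14% × 19% = 1.9152% of Highfield Trust.
Chain via Cobalt Logistics SA → Ironwood Capital LLC (R2): 45% × 69% × 17% = 5.2785% of Highfield Trust.
Aggregating (R1): 1.9152% + 5.2785% = 7.1937%.

7.1937%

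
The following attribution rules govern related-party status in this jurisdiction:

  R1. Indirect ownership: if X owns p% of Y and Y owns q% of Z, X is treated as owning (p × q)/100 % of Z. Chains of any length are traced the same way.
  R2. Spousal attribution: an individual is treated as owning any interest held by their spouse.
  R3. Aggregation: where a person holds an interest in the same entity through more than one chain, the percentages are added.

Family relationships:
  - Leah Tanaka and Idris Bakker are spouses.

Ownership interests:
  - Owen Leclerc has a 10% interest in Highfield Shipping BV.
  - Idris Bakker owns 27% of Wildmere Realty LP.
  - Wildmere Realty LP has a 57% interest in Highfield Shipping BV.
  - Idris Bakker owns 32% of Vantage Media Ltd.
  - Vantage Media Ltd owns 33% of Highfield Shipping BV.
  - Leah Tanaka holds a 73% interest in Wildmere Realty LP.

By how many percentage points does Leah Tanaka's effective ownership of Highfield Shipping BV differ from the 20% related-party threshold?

47.56

By spousal attribution (R2), Leah Tanaka is treated as also owning Idris Bakker's interest in Wildmere Realty LP, giving 73% + 27% = 100%.
By spousal attribution (R2), Leah Tanaka is treated as owning Idris Bakker's 32% interest in Vantage Media Ltd.
Chain via Wildmere Realty LP (R1): 100% × 57% = 57% of Highfield Shipping BV.
Chain via Vantage Media Ltd (R1): 32% × 33% = 10.56% of Highfield Shipping BV.
Aggregating (R3): 57% + 10.56% = 67.56%.
67.56% exceeds the 20% threshold by 47.56 percentage points.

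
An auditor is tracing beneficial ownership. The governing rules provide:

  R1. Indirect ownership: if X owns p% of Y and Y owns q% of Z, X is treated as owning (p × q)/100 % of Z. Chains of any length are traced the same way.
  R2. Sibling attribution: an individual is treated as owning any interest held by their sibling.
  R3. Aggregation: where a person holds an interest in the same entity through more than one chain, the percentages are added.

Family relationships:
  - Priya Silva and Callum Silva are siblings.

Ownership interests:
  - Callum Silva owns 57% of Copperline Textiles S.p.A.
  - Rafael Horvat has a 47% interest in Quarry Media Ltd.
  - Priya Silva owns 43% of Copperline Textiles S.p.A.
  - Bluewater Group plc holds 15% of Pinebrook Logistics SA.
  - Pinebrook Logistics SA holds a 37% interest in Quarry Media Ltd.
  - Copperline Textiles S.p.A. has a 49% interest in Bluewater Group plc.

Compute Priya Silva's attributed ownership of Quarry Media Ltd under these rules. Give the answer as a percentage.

2.7195%

By sibling attribution (R2), Priya Silva is treated as also owning Callum Silva's interest in Copperline Textiles S.p.A, giving 43% + 57% = 100%.
Chain via Copperline Textiles S.p.A. → Bluewater Group plc → Pinebrook Logistics SA (R1): 100% × 49% × 15% × 37% = 2.7195% of Quarry Media Ltd.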